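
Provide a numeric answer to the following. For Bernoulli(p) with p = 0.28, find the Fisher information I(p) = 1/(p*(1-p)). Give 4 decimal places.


For Bernoulli(p), Fisher information is I(p) = 1/(p*(1-p)).
p = 0.28, 1-p = 0.72.
p*(1-p) = 0.2016.
I(p) = 1/0.2016 = 4.9603

4.9603


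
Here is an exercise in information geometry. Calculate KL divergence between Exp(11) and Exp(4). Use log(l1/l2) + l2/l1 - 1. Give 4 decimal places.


KL divergence for exponential family:
KL = log(l1/l2) + l2/l1 - 1.
log(11/4) = 1.011601.
4/11 = 0.363636.
KL = 1.011601 + 0.363636 - 1 = 0.3752

0.3752


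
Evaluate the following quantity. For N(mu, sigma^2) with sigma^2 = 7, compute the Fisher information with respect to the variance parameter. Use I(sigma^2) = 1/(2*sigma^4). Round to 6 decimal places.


Fisher information for variance: I(sigma^2) = 1/(2*sigma^4).
sigma^2 = 7, so sigma^4 = 49.
I = 1/(2*49) = 1/98 = 0.010204

0.010204


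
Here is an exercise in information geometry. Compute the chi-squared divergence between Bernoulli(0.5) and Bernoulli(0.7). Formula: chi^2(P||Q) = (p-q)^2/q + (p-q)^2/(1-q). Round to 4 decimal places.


Chi-squared divergence between Bernoulli distributions:
chi^2 = (p-q)^2/q + (p-q)^2/(1-q).
p = 0.5, q = 0.7, p-q = -0.2.
(p-q)^2 = 0.04.
term1 = 0.04/0.7 = 0.057143.
term2 = 0.04/0.3 = 0.133333.
chi^2 = 0.057143 + 0.133333 = 0.1905

0.1905


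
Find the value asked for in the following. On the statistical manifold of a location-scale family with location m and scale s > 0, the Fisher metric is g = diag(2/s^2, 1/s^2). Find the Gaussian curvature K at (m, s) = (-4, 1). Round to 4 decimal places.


The metric has the form g = (A dm^2 + B ds^2)/s^2 with A = 2, B = 1.
Substitute u = sqrt(A/B)*m: g = B*(du^2 + ds^2)/s^2, i.e. B times the
Poincare upper half-plane metric, which has constant Gaussian curvature -1.
Scaling a 2D metric by a constant c divides the Gaussian curvature by c,
so K = -1/B = -1/(1) = -1.0000 everywhere (the point (m, s) = (-4, 1) is irrelevant:
the curvature is constant).
The requested Gaussian curvature is K = -1.0000.

-1.0000


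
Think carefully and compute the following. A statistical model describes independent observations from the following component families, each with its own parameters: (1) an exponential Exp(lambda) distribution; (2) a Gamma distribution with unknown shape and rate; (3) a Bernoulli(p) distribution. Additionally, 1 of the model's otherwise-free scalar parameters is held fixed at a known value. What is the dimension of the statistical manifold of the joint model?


The dimension of a statistical manifold equals the number of free
(independent) real parameters of the model. For a product of independent
blocks the parameter counts add.
- exponential (lambda): 1.
- Gamma (shape, rate): 2.
- Bernoulli (p): 1.
Total = 1 + 2 + 1 = 4.
1 parameter(s) fixed at known values: 4 - 1 = 3.
Dimension = 3

3


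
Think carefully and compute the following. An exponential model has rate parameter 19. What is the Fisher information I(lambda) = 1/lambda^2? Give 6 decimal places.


Fisher information for exponential: I(lambda) = 1/lambda^2.
lambda = 19, lambda^2 = 361.
I = 1/361 = 0.002770

0.002770


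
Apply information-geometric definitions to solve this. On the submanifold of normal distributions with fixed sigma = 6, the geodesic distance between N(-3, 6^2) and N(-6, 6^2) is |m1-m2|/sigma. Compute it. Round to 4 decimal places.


On the fixed-variance normal subfamily, geodesic distance = |m1-m2|/sigma.
|-3 - -6| = 3.
sigma = 6.
d = 3/6 = 0.5000

0.5000


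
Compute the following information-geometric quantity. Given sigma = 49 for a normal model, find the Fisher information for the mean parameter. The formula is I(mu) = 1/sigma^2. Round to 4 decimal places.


The Fisher information for the mean of a normal distribution is I(mu) = 1/sigma^2.
sigma = 49, so sigma^2 = 2401.
I(mu) = 1/2401 = 0.0004

0.0004


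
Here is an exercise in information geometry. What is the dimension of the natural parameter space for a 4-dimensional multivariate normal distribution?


Exponential family dimension calculation:
For 4-dim MVN: mean has 4 params, covariance has 4*5/2 = 10 unique entries.
Total dim = 4 + 10 = 14.

14


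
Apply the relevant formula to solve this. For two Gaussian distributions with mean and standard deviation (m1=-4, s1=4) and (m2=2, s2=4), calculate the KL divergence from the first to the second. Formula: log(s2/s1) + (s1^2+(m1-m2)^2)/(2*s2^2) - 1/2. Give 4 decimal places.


KL divergence between normal distributions:
KL = log(s2/s1) + (s1^2 + (m1-m2)^2)/(2*s2^2) - 1/2.
log(4/4) = 0.0.
(4^2 + (-4-2)^2)/(2*4^2) = (16 + 36)/32 = 1.625.
KL = 0.0 + 1.625 - 0.5 = 1.1250

1.1250


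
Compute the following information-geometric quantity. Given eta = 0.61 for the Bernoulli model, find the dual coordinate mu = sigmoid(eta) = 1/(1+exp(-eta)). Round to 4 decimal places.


Dual coordinate (expectation parameter) for Bernoulli:
mu = 1/(1+exp(-eta)).
eta = 0.61.
exp(-eta) = exp(-0.61) = 0.543351.
mu = 1/(1+0.543351) = 0.6479

0.6479


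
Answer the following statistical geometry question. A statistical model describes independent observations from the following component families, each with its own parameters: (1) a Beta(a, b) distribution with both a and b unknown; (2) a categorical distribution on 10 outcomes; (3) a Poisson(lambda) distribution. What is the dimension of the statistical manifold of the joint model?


The dimension of a statistical manifold equals the number of free
(independent) real parameters of the model. For a product of independent
blocks the parameter counts add.
- Beta (a, b): 2.
- categorical on 10 outcomes (probabilities sum to 1): 10-1 = 9.
- Poisson (lambda): 1.
Total = 2 + 9 + 1 = 12.
Dimension = 12

12


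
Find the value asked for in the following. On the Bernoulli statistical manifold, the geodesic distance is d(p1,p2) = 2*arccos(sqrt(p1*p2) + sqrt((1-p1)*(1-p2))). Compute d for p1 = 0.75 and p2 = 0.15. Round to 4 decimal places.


Geodesic distance on Bernoulli manifold:
d(p1,p2) = 2*arccos(sqrt(p1*p2) + sqrt((1-p1)*(1-p2))).
sqrt(p1*p2) = sqrt(0.75*0.15) = 0.33541.
sqrt((1-p1)*(1-p2)) = sqrt(0.25*0.85) = 0.460977.
arg = 0.33541 + 0.460977 = 0.796387.
d = 2*arccos(0.796387) = 1.2990

1.2990


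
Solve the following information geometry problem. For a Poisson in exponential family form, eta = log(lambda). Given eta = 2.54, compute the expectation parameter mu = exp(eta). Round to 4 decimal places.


Expectation parameter for Poisson exponential family:
mu = exp(eta).
eta = 2.54.
mu = exp(2.54) = 12.6797

12.6797


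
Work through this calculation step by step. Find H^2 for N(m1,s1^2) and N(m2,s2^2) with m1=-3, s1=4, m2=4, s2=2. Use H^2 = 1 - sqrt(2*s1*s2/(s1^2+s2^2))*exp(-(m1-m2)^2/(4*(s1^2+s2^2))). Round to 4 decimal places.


Squared Hellinger distance for Gaussians:
H^2 = 1 - sqrt(2*s1*s2/(s1^2+s2^2)) * exp(-(m1-m2)^2/(4*(s1^2+s2^2))).
s1^2 = 16, s2^2 = 4, s1^2+s2^2 = 20.
sqrt(2*4*2/(20)) = 0.894427.
(m1-m2)^2 = (-7)^2 = 49.
exp(-49/(4*20)) = exp(-0.6125) = 0.541994.
H^2 = 1 - 0.894427*0.541994 = 0.5152

0.5152


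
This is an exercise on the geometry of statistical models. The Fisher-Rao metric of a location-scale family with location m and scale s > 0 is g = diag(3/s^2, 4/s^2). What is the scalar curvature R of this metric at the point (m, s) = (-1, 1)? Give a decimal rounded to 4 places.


The metric has the form g = (A dm^2 + B ds^2)/s^2 with A = 3, B = 4.
Substitute u = sqrt(A/B)*m: g = B*(du^2 + ds^2)/s^2, i.e. B times the
Poincare upper half-plane metric, which has constant Gaussian curvature -1.
Scaling a 2D metric by a constant c divides the Gaussian curvature by c,
so K = -1/B = -1/(4) = -0.2500 everywhere (the point (m, s) = (-1, 1) is irrelevant:
the curvature is constant).
Scalar curvature in dimension 2: R = 2K = -2/(4) = -0.5000.

-0.5000


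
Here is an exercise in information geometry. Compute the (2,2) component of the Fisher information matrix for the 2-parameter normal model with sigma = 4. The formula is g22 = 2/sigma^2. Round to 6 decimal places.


For the 2-parameter normal family, the Fisher metric has:
  g11 = 1/sigma^2, g22 = 2/sigma^2.
sigma = 4, sigma^2 = 16.
g22 = 0.125000

0.125000


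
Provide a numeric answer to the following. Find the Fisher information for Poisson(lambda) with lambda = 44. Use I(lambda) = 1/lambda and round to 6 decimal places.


Fisher information for Poisson: I(lambda) = 1/lambda.
lambda = 44.
I(lambda) = 1/44 = 0.022727

0.022727


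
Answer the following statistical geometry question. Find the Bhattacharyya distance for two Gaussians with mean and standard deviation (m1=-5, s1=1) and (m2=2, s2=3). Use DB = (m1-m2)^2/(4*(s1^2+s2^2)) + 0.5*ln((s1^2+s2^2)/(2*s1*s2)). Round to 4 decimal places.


Bhattacharyya distance between two Gaussians:
DB = (m1-m2)^2/(4*(s1^2+s2^2)) + (1/2)*ln((s1^2+s2^2)/(2*s1*s2)).
(m1-m2)^2 = (-7)^2 = 49.
s1^2+s2^2 = 1 + 9 = 10.
term1 = 49/40 = 1.225.
term2 = 0.5*ln(10/6.0) = 0.255413.
DB = 1.225 + 0.255413 = 1.4804

1.4804


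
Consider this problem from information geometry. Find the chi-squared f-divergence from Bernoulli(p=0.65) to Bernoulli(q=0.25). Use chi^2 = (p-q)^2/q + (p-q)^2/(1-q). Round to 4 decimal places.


Chi-squared divergence between Bernoulli distributions:
chi^2 = (p-q)^2/q + (p-q)^2/(1-q).
p = 0.65, q = 0.25, p-q = 0.4.
(p-q)^2 = 0.16.
term1 = 0.16/0.25 = 0.64.
term2 = 0.16/0.75 = 0.213333.
chi^2 = 0.64 + 0.213333 = 0.8533

0.8533


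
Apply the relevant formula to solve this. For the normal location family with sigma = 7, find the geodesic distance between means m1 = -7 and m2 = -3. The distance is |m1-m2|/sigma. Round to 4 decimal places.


On the fixed-variance normal subfamily, geodesic distance = |m1-m2|/sigma.
|-7 - -3| = 4.
sigma = 7.
d = 4/7 = 0.5714

0.5714


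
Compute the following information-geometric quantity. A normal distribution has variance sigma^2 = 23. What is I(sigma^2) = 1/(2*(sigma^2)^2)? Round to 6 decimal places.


Fisher information for variance: I(sigma^2) = 1/(2*sigma^4).
sigma^2 = 23, so sigma^4 = 529.
I = 1/(2*529) = 1/1058 = 0.000945

0.000945


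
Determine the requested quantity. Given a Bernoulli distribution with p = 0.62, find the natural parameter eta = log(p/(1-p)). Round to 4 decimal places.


Natural parameter for Bernoulli: eta = log(p/(1-p)).
p = 0.62, 1-p = 0.38.
p/(1-p) = 1.631579.
eta = log(1.631579) = 0.4895

0.4895


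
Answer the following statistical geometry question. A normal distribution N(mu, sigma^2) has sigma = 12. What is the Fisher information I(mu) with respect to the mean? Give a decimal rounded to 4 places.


The Fisher information for the mean of a normal distribution is I(mu) = 1/sigma^2.
sigma = 12, so sigma^2 = 144.
I(mu) = 1/144 = 0.0069

0.0069


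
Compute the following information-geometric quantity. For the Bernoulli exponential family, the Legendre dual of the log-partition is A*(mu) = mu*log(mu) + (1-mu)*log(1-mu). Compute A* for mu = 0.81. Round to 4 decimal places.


Legendre transform for Bernoulli:
A*(mu) = mu*log(mu) + (1-mu)*log(1-mu).
mu = 0.81, 1-mu = 0.19.
mu*log(mu) = 0.81*log(0.81) = -0.170684.
(1-mu)*log(1-mu) = 0.19*log(0.19) = -0.315539.
A* = -0.170684 + -0.315539 = -0.4862

-0.4862


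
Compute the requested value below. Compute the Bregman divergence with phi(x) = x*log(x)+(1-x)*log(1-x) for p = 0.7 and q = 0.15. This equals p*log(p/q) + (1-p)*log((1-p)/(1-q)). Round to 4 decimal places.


Bregman divergence with negative entropy generator:
D = p*log(p/q) + (1-p)*log((1-p)/(1-q)).
p = 0.7, q = 0.15.
p*log(p/q) = 0.7*log(0.7/0.15) = 1.078312.
(1-p)*log((1-p)/(1-q)) = 0.3*log(0.3/0.85) = -0.312436.
D = 1.078312 + -0.312436 = 0.7659

0.7659


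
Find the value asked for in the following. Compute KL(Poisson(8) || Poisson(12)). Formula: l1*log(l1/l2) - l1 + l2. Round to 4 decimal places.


KL divergence for Poisson:
KL = l1*log(l1/l2) - l1 + l2.
l1 = 8, l2 = 12.
log(8/12) = -0.405465.
l1*log(l1/l2) = 8 * -0.405465 = -3.243721.
KL = -3.243721 - 8 + 12 = 0.7563

0.7563


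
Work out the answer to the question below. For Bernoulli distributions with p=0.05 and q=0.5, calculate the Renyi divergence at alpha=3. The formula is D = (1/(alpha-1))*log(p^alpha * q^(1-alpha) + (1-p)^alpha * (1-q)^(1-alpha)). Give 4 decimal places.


Renyi divergence of order alpha between Bernoulli distributions:
D = (1/(alpha-1))*log(p^alpha * q^(1-alpha) + (1-p)^alpha * (1-q)^(1-alpha)).
alpha = 3, p = 0.05, q = 0.5.
p^alpha * q^(1-alpha) = 0.05^3 * 0.5^-2 = 0.0005.
(1-p)^alpha * (1-q)^(1-alpha) = 0.95^3 * 0.5^-2 = 3.4295.
sum = 0.0005 + 3.4295 = 3.43.
D = (1/2)*log(3.43) = 0.6163

0.6163


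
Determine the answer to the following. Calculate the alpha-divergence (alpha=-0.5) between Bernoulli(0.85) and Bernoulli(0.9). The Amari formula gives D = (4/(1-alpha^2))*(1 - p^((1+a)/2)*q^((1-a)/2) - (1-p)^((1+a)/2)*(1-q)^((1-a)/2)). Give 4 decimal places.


Amari alpha-divergence:
D = (4/(1-alpha^2))*(1 - p^((1+a)/2)*q^((1-a)/2) - (1-p)^((1+a)/2)*(1-q)^((1-a)/2)).
alpha = -0.5, p = 0.85, q = 0.9.
e1 = (1+alpha)/2 = 0.25, e2 = (1-alpha)/2 = 0.75.
t1 = p^e1 * q^e2 = 0.85^0.25 * 0.9^0.75 = 0.887231.
t2 = (1-p)^e1 * (1-q)^e2 = 0.15^0.25 * 0.1^0.75 = 0.110668.
4/(1-alpha^2) = 5.333333.
D = 5.333333*(1 - 0.887231 - 0.110668) = 0.0112

0.0112


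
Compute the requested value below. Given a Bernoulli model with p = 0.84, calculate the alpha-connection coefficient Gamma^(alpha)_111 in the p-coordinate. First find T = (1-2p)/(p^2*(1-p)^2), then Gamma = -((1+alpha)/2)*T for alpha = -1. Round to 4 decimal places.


Skewness (Amari-Chentsov) tensor: T = (1-2p)/(p^2*(1-p)^2).
p = 0.84, 1-2p = -0.68, p^2 = 0.7056, (1-p)^2 = 0.0256.
T = -0.68/(0.7056 * 0.0256) = -37.645266.
In the p-coordinate, Gamma^(alpha) = Gamma^(0) - (alpha/2)*T with Gamma^(0) = (1/2)*g'(p) = -T/2,
so Gamma^(alpha) = -((1+alpha)/2)*T.
alpha = -1, -(1+alpha)/2 = 0.0.
Gamma = 0.0 * -37.645266 = 0.0000

0.0000


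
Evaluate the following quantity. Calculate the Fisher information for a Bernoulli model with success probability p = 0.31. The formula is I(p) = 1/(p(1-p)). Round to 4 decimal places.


For Bernoulli(p), Fisher information is I(p) = 1/(p*(1-p)).
p = 0.31, 1-p = 0.69.
p*(1-p) = 0.2139.
I(p) = 1/0.2139 = 4.6751

4.6751


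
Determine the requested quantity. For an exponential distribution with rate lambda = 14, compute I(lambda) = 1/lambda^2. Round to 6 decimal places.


Fisher information for exponential: I(lambda) = 1/lambda^2.
lambda = 14, lambda^2 = 196.
I = 1/196 = 0.005102

0.005102


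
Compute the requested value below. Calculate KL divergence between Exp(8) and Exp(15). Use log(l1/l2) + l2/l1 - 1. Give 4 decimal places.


KL divergence for exponential family:
KL = log(l1/l2) + l2/l1 - 1.
log(8/15) = -0.628609.
15/8 = 1.875.
KL = -0.628609 + 1.875 - 1 = 0.2464

0.2464


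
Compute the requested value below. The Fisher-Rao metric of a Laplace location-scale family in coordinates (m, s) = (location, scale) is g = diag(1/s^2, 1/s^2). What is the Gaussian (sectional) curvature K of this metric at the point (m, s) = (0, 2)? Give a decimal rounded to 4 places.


The metric has the form g = (A dm^2 + B ds^2)/s^2 with A = 1, B = 1.
Substitute u = sqrt(A/B)*m: g = B*(du^2 + ds^2)/s^2, i.e. B times the
Poincare upper half-plane metric, which has constant Gaussian curvature -1.
Scaling a 2D metric by a constant c divides the Gaussian curvature by c,
so K = -1/B = -1/(1) = -1.0000 everywhere (the point (m, s) = (0, 2) is irrelevant:
the curvature is constant).
The requested Gaussian curvature is K = -1.0000.

-1.0000


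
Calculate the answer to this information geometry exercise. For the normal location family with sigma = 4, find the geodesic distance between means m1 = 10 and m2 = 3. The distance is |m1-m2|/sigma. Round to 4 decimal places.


On the fixed-variance normal subfamily, geodesic distance = |m1-m2|/sigma.
|10 - 3| = 7.
sigma = 4.
d = 7/4 = 1.7500

1.7500


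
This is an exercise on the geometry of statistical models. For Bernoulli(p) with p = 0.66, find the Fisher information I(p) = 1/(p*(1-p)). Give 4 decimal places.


For Bernoulli(p), Fisher information is I(p) = 1/(p*(1-p)).
p = 0.66, 1-p = 0.34.
p*(1-p) = 0.2244.
I(p) = 1/0.2244 = 4.4563

4.4563


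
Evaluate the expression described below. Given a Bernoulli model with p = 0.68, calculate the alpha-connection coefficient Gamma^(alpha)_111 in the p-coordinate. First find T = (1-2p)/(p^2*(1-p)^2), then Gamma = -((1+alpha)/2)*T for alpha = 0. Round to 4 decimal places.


Skewness (Amari-Chentsov) tensor: T = (1-2p)/(p^2*(1-p)^2).
p = 0.68, 1-2p = -0.36, p^2 = 0.4624, (1-p)^2 = 0.1024.
T = -0.36/(0.4624 * 0.1024) = -7.602995.
In the p-coordinate, Gamma^(alpha) = Gamma^(0) - (alpha/2)*T with Gamma^(0) = (1/2)*g'(p) = -T/2,
so Gamma^(alpha) = -((1+alpha)/2)*T.
alpha = 0, -(1+alpha)/2 = -0.5.
Gamma = -0.5 * -7.602995 = 3.8015

3.8015


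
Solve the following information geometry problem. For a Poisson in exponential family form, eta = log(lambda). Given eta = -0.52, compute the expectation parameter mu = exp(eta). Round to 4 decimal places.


Expectation parameter for Poisson exponential family:
mu = exp(eta).
eta = -0.52.
mu = exp(-0.52) = 0.5945

0.5945


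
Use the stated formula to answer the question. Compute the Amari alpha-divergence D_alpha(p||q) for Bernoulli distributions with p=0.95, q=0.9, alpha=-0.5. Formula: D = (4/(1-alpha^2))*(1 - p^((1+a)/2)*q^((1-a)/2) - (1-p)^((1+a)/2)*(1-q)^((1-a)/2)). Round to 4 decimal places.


Amari alpha-divergence:
D = (4/(1-alpha^2))*(1 - p^((1+a)/2)*q^((1-a)/2) - (1-p)^((1+a)/2)*(1-q)^((1-a)/2)).
alpha = -0.5, p = 0.95, q = 0.9.
e1 = (1+alpha)/2 = 0.25, e2 = (1-alpha)/2 = 0.75.
t1 = p^e1 * q^e2 = 0.95^0.25 * 0.9^0.75 = 0.912248.
t2 = (1-p)^e1 * (1-q)^e2 = 0.05^0.25 * 0.1^0.75 = 0.08409.
4/(1-alpha^2) = 5.333333.
D = 5.333333*(1 - 0.912248 - 0.08409) = 0.0195

0.0195


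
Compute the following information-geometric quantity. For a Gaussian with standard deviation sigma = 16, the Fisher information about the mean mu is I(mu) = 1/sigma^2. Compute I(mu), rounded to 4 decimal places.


The Fisher information for the mean of a normal distribution is I(mu) = 1/sigma^2.
sigma = 16, so sigma^2 = 256.
I(mu) = 1/256 = 0.0039

0.0039


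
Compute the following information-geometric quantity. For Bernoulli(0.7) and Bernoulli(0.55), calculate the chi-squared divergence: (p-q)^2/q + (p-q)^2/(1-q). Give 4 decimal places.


Chi-squared divergence between Bernoulli distributions:
chi^2 = (p-q)^2/q + (p-q)^2/(1-q).
p = 0.7, q = 0.55, p-q = 0.15.
(p-q)^2 = 0.0225.
term1 = 0.0225/0.55 = 0.040909.
term2 = 0.0225/0.45 = 0.05.
chi^2 = 0.040909 + 0.05 = 0.0909

0.0909


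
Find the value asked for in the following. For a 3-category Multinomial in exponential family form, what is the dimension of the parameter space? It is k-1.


Exponential family dimension calculation:
For Multinomial with k=3 categories, dim = k-1 = 2.

2


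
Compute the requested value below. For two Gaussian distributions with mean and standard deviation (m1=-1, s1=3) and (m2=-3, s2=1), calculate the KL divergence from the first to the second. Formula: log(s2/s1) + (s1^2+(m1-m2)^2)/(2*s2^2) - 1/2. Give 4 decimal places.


KL divergence between normal distributions:
KL = log(s2/s1) + (s1^2 + (m1-m2)^2)/(2*s2^2) - 1/2.
log(1/3) = -1.098612.
(3^2 + (-1--3)^2)/(2*1^2) = (9 + 4)/2 = 6.5.
KL = -1.098612 + 6.5 - 0.5 = 4.9014

4.9014


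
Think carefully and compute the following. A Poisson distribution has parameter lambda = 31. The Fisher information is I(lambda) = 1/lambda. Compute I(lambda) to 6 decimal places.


Fisher information for Poisson: I(lambda) = 1/lambda.
lambda = 31.
I(lambda) = 1/31 = 0.032258

0.032258


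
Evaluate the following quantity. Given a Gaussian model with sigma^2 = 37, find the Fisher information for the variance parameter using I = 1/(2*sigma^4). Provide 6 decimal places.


Fisher information for variance: I(sigma^2) = 1/(2*sigma^4).
sigma^2 = 37, so sigma^4 = 1369.
I = 1/(2*1369) = 1/2738 = 0.000365

0.000365


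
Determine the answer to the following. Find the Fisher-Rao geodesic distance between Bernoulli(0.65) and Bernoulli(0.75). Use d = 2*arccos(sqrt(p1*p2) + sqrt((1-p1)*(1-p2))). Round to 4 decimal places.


Geodesic distance on Bernoulli manifold:
d(p1,p2) = 2*arccos(sqrt(p1*p2) + sqrt((1-p1)*(1-p2))).
sqrt(p1*p2) = sqrt(0.65*0.75) = 0.698212.
sqrt((1-p1)*(1-p2)) = sqrt(0.35*0.25) = 0.295804.
arg = 0.698212 + 0.295804 = 0.994016.
d = 2*arccos(0.994016) = 0.2189

0.2189


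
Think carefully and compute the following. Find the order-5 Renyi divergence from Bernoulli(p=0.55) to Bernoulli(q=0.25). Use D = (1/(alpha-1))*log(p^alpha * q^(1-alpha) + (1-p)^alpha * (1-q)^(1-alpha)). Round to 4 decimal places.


Renyi divergence of order alpha between Bernoulli distributions:
D = (1/(alpha-1))*log(p^alpha * q^(1-alpha) + (1-p)^alpha * (1-q)^(1-alpha)).
alpha = 5, p = 0.55, q = 0.25.
p^alpha * q^(1-alpha) = 0.55^5 * 0.25^-4 = 12.88408.
(1-p)^alpha * (1-q)^(1-alpha) = 0.45^5 * 0.75^-4 = 0.05832.
sum = 12.88408 + 0.05832 = 12.9424.
D = (1/4)*log(12.9424) = 0.6401

0.6401


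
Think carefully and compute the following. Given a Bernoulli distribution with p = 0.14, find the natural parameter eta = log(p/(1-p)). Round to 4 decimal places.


Natural parameter for Bernoulli: eta = log(p/(1-p)).
p = 0.14, 1-p = 0.86.
p/(1-p) = 0.162791.
eta = log(0.162791) = -1.8153

-1.8153


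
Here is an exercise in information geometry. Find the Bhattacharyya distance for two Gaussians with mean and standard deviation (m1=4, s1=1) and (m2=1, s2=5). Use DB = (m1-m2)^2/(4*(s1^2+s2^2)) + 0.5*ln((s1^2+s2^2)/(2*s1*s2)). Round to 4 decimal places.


Bhattacharyya distance between two Gaussians:
DB = (m1-m2)^2/(4*(s1^2+s2^2)) + (1/2)*ln((s1^2+s2^2)/(2*s1*s2)).
(m1-m2)^2 = (3)^2 = 9.
s1^2+s2^2 = 1 + 25 = 26.
term1 = 9/104 = 0.086538.
term2 = 0.5*ln(26/10.0) = 0.477756.
DB = 0.086538 + 0.477756 = 0.5643

0.5643


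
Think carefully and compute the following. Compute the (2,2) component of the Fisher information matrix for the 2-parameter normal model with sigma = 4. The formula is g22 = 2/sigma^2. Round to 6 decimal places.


For the 2-parameter normal family, the Fisher metric has:
  g11 = 1/sigma^2, g22 = 2/sigma^2.
sigma = 4, sigma^2 = 16.
g22 = 0.125000

0.125000


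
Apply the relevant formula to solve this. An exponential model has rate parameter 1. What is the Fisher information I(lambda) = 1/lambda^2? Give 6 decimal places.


Fisher information for exponential: I(lambda) = 1/lambda^2.
lambda = 1, lambda^2 = 1.
I = 1/1 = 1.000000

1.000000


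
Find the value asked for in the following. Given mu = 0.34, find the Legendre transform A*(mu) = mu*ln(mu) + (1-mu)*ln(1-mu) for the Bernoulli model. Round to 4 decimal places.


Legendre transform for Bernoulli:
A*(mu) = mu*log(mu) + (1-mu)*log(1-mu).
mu = 0.34, 1-mu = 0.66.
mu*log(mu) = 0.34*log(0.34) = -0.366795.
(1-mu)*log(1-mu) = 0.66*log(0.66) = -0.27424.
A* = -0.366795 + -0.27424 = -0.6410

-0.6410


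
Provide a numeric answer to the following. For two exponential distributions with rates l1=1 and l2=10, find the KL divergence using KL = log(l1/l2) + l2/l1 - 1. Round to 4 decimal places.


KL divergence for exponential family:
KL = log(l1/l2) + l2/l1 - 1.
log(1/10) = -2.302585.
10/1 = 10.0.
KL = -2.302585 + 10.0 - 1 = 6.6974

6.6974


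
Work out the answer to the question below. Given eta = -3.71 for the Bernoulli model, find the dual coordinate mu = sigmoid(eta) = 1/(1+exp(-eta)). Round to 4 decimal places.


Dual coordinate (expectation parameter) for Bernoulli:
mu = 1/(1+exp(-eta)).
eta = -3.71.
exp(-eta) = exp(3.71) = 40.853807.
mu = 1/(1+40.853807) = 0.0239

0.0239


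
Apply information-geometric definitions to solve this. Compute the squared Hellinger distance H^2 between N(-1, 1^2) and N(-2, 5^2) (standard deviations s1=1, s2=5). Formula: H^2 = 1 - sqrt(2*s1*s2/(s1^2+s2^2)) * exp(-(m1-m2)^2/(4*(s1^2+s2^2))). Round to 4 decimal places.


Squared Hellinger distance for Gaussians:
H^2 = 1 - sqrt(2*s1*s2/(s1^2+s2^2)) * exp(-(m1-m2)^2/(4*(s1^2+s2^2))).
s1^2 = 1, s2^2 = 25, s1^2+s2^2 = 26.
sqrt(2*1*5/(26)) = 0.620174.
(m1-m2)^2 = (1)^2 = 1.
exp(-1/(4*26)) = exp(-0.009615) = 0.990431.
H^2 = 1 - 0.620174*0.990431 = 0.3858

0.3858


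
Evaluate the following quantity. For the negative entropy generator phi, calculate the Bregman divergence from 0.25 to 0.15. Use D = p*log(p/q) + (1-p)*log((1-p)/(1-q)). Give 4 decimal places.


Bregman divergence with negative entropy generator:
D = p*log(p/q) + (1-p)*log((1-p)/(1-q)).
p = 0.25, q = 0.15.
p*log(p/q) = 0.25*log(0.25/0.15) = 0.127706.
(1-p)*log((1-p)/(1-q)) = 0.75*log(0.75/0.85) = -0.093872.
D = 0.127706 + -0.093872 = 0.0338

0.0338


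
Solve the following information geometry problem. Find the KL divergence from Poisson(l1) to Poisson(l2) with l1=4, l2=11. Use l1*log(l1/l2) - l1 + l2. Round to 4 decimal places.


KL divergence for Poisson:
KL = l1*log(l1/l2) - l1 + l2.
l1 = 4, l2 = 11.
log(4/11) = -1.011601.
l1*log(l1/l2) = 4 * -1.011601 = -4.046404.
KL = -4.046404 - 4 + 11 = 2.9536

2.9536


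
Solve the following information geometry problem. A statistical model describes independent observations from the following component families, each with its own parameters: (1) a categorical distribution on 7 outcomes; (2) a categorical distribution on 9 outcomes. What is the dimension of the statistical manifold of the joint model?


The dimension of a statistical manifold equals the number of free
(independent) real parameters of the model. For a product of independent
blocks the parameter counts add.
- categorical on 7 outcomes (probabilities sum to 1): 7-1 = 6.
- categorical on 9 outcomes (probabilities sum to 1): 9-1 = 8.
Total = 6 + 8 = 14.
Dimension = 14

14


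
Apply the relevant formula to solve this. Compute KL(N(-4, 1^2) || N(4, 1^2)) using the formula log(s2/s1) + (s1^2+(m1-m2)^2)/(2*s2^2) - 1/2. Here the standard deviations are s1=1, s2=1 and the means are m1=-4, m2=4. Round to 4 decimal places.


KL divergence between normal distributions:
KL = log(s2/s1) + (s1^2 + (m1-m2)^2)/(2*s2^2) - 1/2.
log(1/1) = 0.0.
(1^2 + (-4-4)^2)/(2*1^2) = (1 + 64)/2 = 32.5.
KL = 0.0 + 32.5 - 0.5 = 32.0000

32.0000


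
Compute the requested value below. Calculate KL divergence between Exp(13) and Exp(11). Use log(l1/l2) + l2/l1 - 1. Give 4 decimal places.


KL divergence for exponential family:
KL = log(l1/l2) + l2/l1 - 1.
log(13/11) = 0.167054.
11/13 = 0.846154.
KL = 0.167054 + 0.846154 - 1 = 0.0132

0.0132


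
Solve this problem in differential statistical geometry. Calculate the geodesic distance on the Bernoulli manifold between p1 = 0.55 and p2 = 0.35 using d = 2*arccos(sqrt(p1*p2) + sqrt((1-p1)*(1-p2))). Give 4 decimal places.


Geodesic distance on Bernoulli manifold:
d(p1,p2) = 2*arccos(sqrt(p1*p2) + sqrt((1-p1)*(1-p2))).
sqrt(p1*p2) = sqrt(0.55*0.35) = 0.438748.
sqrt((1-p1)*(1-p2)) = sqrt(0.45*0.65) = 0.540833.
arg = 0.438748 + 0.540833 = 0.979581.
d = 2*arccos(0.979581) = 0.4049

0.4049


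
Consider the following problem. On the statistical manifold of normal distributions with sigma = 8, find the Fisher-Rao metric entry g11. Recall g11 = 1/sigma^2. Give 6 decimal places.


For the 2-parameter normal family, the Fisher metric has:
  g11 = 1/sigma^2, g22 = 2/sigma^2.
sigma = 8, sigma^2 = 64.
g11 = 0.015625

0.015625


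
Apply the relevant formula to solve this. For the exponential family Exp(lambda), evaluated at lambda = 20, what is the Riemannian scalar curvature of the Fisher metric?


This family has a single free parameter, so its statistical manifold
is 1-dimensional. The Riemann curvature tensor of any 1-dimensional
Riemannian manifold vanishes identically, so R = 0.

0


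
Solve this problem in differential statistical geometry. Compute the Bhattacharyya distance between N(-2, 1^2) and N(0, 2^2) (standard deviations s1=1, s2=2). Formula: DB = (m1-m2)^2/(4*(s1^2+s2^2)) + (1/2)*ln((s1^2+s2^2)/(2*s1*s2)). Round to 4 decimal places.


Bhattacharyya distance between two Gaussians:
DB = (m1-m2)^2/(4*(s1^2+s2^2)) + (1/2)*ln((s1^2+s2^2)/(2*s1*s2)).
(m1-m2)^2 = (-2)^2 = 4.
s1^2+s2^2 = 1 + 4 = 5.
term1 = 4/20 = 0.2.
term2 = 0.5*ln(5/4.0) = 0.111572.
DB = 0.2 + 0.111572 = 0.3116

0.3116


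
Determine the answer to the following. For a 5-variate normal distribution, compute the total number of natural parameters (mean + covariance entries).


Exponential family dimension calculation:
For 5-dim MVN: mean has 5 params, covariance has 5*6/2 = 15 unique entries.
Total dim = 5 + 15 = 20.

20


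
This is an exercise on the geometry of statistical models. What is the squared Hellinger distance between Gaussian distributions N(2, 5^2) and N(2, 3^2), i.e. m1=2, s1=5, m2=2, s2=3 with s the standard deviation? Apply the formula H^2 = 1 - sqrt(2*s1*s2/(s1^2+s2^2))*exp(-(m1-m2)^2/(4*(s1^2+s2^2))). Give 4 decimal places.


Squared Hellinger distance for Gaussians:
H^2 = 1 - sqrt(2*s1*s2/(s1^2+s2^2)) * exp(-(m1-m2)^2/(4*(s1^2+s2^2))).
s1^2 = 25, s2^2 = 9, s1^2+s2^2 = 34.
sqrt(2*5*3/(34)) = 0.939336.
(m1-m2)^2 = (0)^2 = 0.
exp(-0/(4*34)) = exp(0.0) = 1.0.
H^2 = 1 - 0.939336*1.0 = 0.0607

0.0607


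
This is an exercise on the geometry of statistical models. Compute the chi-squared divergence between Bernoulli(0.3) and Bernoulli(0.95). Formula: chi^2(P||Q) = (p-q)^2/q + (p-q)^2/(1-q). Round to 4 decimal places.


Chi-squared divergence between Bernoulli distributions:
chi^2 = (p-q)^2/q + (p-q)^2/(1-q).
p = 0.3, q = 0.95, p-q = -0.65.
(p-q)^2 = 0.4225.
term1 = 0.4225/0.95 = 0.444737.
term2 = 0.4225/0.05 = 8.45.
chi^2 = 0.444737 + 8.45 = 8.8947

8.8947


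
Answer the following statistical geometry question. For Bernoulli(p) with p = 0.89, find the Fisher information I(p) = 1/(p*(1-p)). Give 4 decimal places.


For Bernoulli(p), Fisher information is I(p) = 1/(p*(1-p)).
p = 0.89, 1-p = 0.11.
p*(1-p) = 0.0979.
I(p) = 1/0.0979 = 10.2145

10.2145


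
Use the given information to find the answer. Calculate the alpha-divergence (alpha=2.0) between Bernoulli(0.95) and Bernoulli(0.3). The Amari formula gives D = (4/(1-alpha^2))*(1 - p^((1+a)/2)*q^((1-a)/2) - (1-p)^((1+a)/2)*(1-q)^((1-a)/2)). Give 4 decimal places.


Amari alpha-divergence:
D = (4/(1-alpha^2))*(1 - p^((1+a)/2)*q^((1-a)/2) - (1-p)^((1+a)/2)*(1-q)^((1-a)/2)).
alpha = 2.0, p = 0.95, q = 0.3.
e1 = (1+alpha)/2 = 1.5, e2 = (1-alpha)/2 = -0.5.
t1 = p^e1 * q^e2 = 0.95^1.5 * 0.3^-0.5 = 1.690537.
t2 = (1-p)^e1 * (1-q)^e2 = 0.05^1.5 * 0.7^-0.5 = 0.013363.
4/(1-alpha^2) = -1.333333.
D = -1.333333*(1 - 1.690537 - 0.013363) = 0.9385

0.9385


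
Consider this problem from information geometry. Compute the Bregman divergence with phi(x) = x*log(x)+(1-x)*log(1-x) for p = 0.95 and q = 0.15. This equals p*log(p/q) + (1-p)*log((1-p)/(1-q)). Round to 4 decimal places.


Bregman divergence with negative entropy generator:
D = p*log(p/q) + (1-p)*log((1-p)/(1-q)).
p = 0.95, q = 0.15.
p*log(p/q) = 0.95*log(0.95/0.15) = 1.753535.
(1-p)*log((1-p)/(1-q)) = 0.05*log(0.05/0.85) = -0.141661.
D = 1.753535 + -0.141661 = 1.6119

1.6119


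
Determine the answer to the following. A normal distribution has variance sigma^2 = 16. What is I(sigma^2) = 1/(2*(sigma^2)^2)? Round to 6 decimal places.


Fisher information for variance: I(sigma^2) = 1/(2*sigma^4).
sigma^2 = 16, so sigma^4 = 256.
I = 1/(2*256) = 1/512 = 0.001953

0.001953


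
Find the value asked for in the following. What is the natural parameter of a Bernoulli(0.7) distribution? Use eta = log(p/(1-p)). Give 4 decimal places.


Natural parameter for Bernoulli: eta = log(p/(1-p)).
p = 0.7, 1-p = 0.3.
p/(1-p) = 2.333333.
eta = log(2.333333) = 0.8473

0.8473


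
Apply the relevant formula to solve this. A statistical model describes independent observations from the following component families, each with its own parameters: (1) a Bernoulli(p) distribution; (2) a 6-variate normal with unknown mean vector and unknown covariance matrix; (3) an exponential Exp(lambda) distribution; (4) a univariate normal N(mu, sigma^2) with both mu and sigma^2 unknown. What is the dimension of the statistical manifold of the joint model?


The dimension of a statistical manifold equals the number of free
(independent) real parameters of the model. For a product of independent
blocks the parameter counts add.
- Bernoulli (p): 1.
- 6-variate normal: 6 (mean) + 6*7/2 = 21 (symmetric covariance) = 27.
- exponential (lambda): 1.
- normal (mu, sigma^2): 2.
Total = 1 + 27 + 1 + 2 = 31.
Dimension = 31

31


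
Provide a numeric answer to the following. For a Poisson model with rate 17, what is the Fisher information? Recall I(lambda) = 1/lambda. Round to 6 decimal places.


Fisher information for Poisson: I(lambda) = 1/lambda.
lambda = 17.
I(lambda) = 1/17 = 0.058824

0.058824


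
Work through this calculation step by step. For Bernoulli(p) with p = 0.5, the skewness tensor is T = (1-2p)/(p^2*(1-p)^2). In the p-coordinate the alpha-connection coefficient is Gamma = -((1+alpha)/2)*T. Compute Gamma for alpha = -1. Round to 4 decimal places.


Skewness (Amari-Chentsov) tensor: T = (1-2p)/(p^2*(1-p)^2).
p = 0.5, 1-2p = 0.0, p^2 = 0.25, (1-p)^2 = 0.25.
T = 0.0/(0.25 * 0.25) = 0.0.
In the p-coordinate, Gamma^(alpha) = Gamma^(0) - (alpha/2)*T with Gamma^(0) = (1/2)*g'(p) = -T/2,
so Gamma^(alpha) = -((1+alpha)/2)*T.
alpha = -1, -(1+alpha)/2 = 0.0.
Gamma = 0.0 * 0.0 = 0.0000

0.0000


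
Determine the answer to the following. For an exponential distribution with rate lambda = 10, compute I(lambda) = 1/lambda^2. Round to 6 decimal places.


Fisher information for exponential: I(lambda) = 1/lambda^2.
lambda = 10, lambda^2 = 100.
I = 1/100 = 0.010000

0.010000


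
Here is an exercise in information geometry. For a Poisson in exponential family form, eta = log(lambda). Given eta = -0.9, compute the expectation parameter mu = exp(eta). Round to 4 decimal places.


Expectation parameter for Poisson exponential family:
mu = exp(eta).
eta = -0.9.
mu = exp(-0.9) = 0.4066

0.4066


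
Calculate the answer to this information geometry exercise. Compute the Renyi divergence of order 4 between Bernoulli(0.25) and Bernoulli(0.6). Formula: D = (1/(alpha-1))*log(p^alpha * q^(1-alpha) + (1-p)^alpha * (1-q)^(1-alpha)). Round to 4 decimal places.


Renyi divergence of order alpha between Bernoulli distributions:
D = (1/(alpha-1))*log(p^alpha * q^(1-alpha) + (1-p)^alpha * (1-q)^(1-alpha)).
alpha = 4, p = 0.25, q = 0.6.
p^alpha * q^(1-alpha) = 0.25^4 * 0.6^-3 = 0.018084.
(1-p)^alpha * (1-q)^(1-alpha) = 0.75^4 * 0.4^-3 = 4.943848.
sum = 0.018084 + 4.943848 = 4.961932.
D = (1/3)*log(4.961932) = 0.5339

0.5339


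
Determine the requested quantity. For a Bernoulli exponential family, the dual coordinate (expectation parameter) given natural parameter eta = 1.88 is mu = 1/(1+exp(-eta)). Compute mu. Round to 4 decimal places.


Dual coordinate (expectation parameter) for Bernoulli:
mu = 1/(1+exp(-eta)).
eta = 1.88.
exp(-eta) = exp(-1.88) = 0.15259.
mu = 1/(1+0.15259) = 0.8676

0.8676


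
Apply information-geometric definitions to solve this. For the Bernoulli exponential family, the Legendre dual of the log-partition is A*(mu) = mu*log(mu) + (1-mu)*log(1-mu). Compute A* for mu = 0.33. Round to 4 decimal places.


Legendre transform for Bernoulli:
A*(mu) = mu*log(mu) + (1-mu)*log(1-mu).
mu = 0.33, 1-mu = 0.67.
mu*log(mu) = 0.33*log(0.33) = -0.365859.
(1-mu)*log(1-mu) = 0.67*log(0.67) = -0.26832.
A* = -0.365859 + -0.26832 = -0.6342

-0.6342


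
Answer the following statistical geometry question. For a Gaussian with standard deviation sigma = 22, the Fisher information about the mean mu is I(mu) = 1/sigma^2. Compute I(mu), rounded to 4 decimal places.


The Fisher information for the mean of a normal distribution is I(mu) = 1/sigma^2.
sigma = 22, so sigma^2 = 484.
I(mu) = 1/484 = 0.0021

0.0021


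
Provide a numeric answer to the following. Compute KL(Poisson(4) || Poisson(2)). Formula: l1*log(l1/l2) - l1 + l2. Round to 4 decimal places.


KL divergence for Poisson:
KL = l1*log(l1/l2) - l1 + l2.
l1 = 4, l2 = 2.
log(4/2) = 0.693147.
l1*log(l1/l2) = 4 * 0.693147 = 2.772589.
KL = 2.772589 - 4 + 2 = 0.7726

0.7726


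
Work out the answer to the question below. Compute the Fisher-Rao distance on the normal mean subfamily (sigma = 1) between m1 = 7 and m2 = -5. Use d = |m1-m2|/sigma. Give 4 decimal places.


On the fixed-variance normal subfamily, geodesic distance = |m1-m2|/sigma.
|7 - -5| = 12.
sigma = 1.
d = 12/1 = 12.0000

12.0000


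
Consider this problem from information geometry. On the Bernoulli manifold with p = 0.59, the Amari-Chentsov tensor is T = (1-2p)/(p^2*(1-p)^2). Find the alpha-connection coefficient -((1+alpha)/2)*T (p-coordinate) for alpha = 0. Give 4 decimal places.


Skewness (Amari-Chentsov) tensor: T = (1-2p)/(p^2*(1-p)^2).
p = 0.59, 1-2p = -0.18, p^2 = 0.3481, (1-p)^2 = 0.1681.
T = -0.18/(0.3481 * 0.1681) = -3.076102.
In the p-coordinate, Gamma^(alpha) = Gamma^(0) - (alpha/2)*T with Gamma^(0) = (1/2)*g'(p) = -T/2,
so Gamma^(alpha) = -((1+alpha)/2)*T.
alpha = 0, -(1+alpha)/2 = -0.5.
Gamma = -0.5 * -3.076102 = 1.5381

1.5381


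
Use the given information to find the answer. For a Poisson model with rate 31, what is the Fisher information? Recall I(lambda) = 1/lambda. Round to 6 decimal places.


Fisher information for Poisson: I(lambda) = 1/lambda.
lambda = 31.
I(lambda) = 1/31 = 0.032258

0.032258


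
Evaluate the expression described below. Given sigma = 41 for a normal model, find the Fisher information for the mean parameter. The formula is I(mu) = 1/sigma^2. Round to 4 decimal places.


The Fisher information for the mean of a normal distribution is I(mu) = 1/sigma^2.
sigma = 41, so sigma^2 = 1681.
I(mu) = 1/1681 = 0.0006

0.0006


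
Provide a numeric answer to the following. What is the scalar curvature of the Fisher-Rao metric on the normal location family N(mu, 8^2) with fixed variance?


This family has a single free parameter, so its statistical manifold
is 1-dimensional. The Riemann curvature tensor of any 1-dimensional
Riemannian manifold vanishes identically, so R = 0.

0


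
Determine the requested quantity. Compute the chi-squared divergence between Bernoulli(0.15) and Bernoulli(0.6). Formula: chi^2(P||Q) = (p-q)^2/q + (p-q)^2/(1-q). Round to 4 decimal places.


Chi-squared divergence between Bernoulli distributions:
chi^2 = (p-q)^2/q + (p-q)^2/(1-q).
p = 0.15, q = 0.6, p-q = -0.45.
(p-q)^2 = 0.2025.
term1 = 0.2025/0.6 = 0.3375.
term2 = 0.2025/0.4 = 0.50625.
chi^2 = 0.3375 + 0.50625 = 0.8437

0.8437


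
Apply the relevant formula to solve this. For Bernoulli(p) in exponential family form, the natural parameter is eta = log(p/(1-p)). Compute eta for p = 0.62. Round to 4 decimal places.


Natural parameter for Bernoulli: eta = log(p/(1-p)).
p = 0.62, 1-p = 0.38.
p/(1-p) = 1.631579.
eta = log(1.631579) = 0.4895

0.4895


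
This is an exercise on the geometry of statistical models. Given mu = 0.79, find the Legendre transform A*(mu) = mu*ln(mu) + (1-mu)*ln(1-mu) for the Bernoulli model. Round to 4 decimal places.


Legendre transform for Bernoulli:
A*(mu) = mu*log(mu) + (1-mu)*log(1-mu).
mu = 0.79, 1-mu = 0.21.
mu*log(mu) = 0.79*log(0.79) = -0.186221.
(1-mu)*log(1-mu) = 0.21*log(0.21) = -0.327736.
A* = -0.186221 + -0.327736 = -0.5140

-0.5140


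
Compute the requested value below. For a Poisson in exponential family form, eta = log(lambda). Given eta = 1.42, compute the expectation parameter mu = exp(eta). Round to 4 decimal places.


Expectation parameter for Poisson exponential family:
mu = exp(eta).
eta = 1.42.
mu = exp(1.42) = 4.1371

4.1371


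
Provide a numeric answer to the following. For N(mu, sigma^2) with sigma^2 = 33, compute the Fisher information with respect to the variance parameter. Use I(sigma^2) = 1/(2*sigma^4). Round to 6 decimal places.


Fisher information for variance: I(sigma^2) = 1/(2*sigma^4).
sigma^2 = 33, so sigma^4 = 1089.
I = 1/(2*1089) = 1/2178 = 0.000459

0.000459
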